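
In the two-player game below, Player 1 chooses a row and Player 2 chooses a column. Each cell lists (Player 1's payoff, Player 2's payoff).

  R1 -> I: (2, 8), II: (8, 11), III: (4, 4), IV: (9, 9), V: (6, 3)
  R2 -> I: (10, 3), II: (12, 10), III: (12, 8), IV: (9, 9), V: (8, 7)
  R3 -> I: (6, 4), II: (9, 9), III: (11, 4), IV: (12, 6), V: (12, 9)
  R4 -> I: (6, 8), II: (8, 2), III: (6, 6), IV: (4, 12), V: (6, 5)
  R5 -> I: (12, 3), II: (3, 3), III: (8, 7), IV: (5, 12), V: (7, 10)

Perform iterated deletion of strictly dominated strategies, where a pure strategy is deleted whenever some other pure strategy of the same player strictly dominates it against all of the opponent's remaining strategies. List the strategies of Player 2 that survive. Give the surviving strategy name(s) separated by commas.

Row R1 is eliminated: R3 beats it against every remaining column (I: 6>2, II: 9>8, III: 11>4, IV: 12>9, V: 12>6).
Row R4 is eliminated: R2 beats it against every remaining column (I: 10>6, II: 12>8, III: 12>6, IV: 9>4, V: 8>6).
Player 2's strategy I is strictly dominated by IV (R2: 9>3, R3: 6>4, R5: 12>3) and is removed.
Player 1's strategy R5 is strictly dominated by R2 (II: 12>3, III: 12>8, IV: 9>5, V: 8>7) and is removed.
Column III is eliminated: II beats it against every remaining row (R2: 10>8, R3: 9>4).
Player 2's strategy IV is strictly dominated by II (R2: 10>9, R3: 9>6) and is removed.
Among the remaining strategies, none is strictly dominated by another pure strategy of the same player, so the elimination stops.
Surviving strategies — Player 1: {R2, R3}; Player 2: {II, V}.

II, V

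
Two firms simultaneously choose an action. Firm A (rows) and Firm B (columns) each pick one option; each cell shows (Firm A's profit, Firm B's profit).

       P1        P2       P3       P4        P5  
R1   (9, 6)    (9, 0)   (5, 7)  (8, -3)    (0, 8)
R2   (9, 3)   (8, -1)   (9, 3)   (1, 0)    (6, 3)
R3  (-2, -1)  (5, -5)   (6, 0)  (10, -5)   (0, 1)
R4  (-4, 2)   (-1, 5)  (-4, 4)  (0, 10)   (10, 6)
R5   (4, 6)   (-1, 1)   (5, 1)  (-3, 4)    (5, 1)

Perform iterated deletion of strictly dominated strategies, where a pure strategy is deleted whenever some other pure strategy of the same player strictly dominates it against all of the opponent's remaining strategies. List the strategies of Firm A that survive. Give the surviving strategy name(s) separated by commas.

R1, R2, R3, R4

Row R5 is eliminated: R2 beats it against every remaining column (P1: 9>4, P2: 8>-1, P3: 9>5, P4: 1>-3, P5: 6>5).
Column P2 is eliminated: P5 beats it against every remaining row (R1: 8>0, R2: 3>-1, R3: 1>-5, R4: 6>5).
Among the remaining strategies, none is strictly dominated by another pure strategy of the same player, so the elimination stops.
Surviving strategies — Firm A: {R1, R2, R3, R4}; Firm B: {P1, P3, P4, P5}.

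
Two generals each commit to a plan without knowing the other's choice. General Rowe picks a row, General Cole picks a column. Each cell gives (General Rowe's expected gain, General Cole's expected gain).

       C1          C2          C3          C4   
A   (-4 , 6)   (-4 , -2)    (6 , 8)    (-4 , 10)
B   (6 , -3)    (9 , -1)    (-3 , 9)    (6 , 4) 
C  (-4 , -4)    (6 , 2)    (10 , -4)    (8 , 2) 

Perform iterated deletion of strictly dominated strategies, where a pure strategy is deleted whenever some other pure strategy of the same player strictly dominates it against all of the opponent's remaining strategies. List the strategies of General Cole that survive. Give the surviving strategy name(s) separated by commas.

For General Cole, C4 strictly dominates C1 on the remaining rows (A: 10>6, B: 4>-3, C: 2>-4); eliminate C1.
For General Rowe, C strictly dominates A on the remaining columns (C2: 6>-4, C3: 10>6, C4: 8>-4); eliminate A.
Among the remaining strategies, none is strictly dominated by another pure strategy of the same player, so the elimination stops.
Surviving strategies — General Rowe: {B, C}; General Cole: {C2, C3, C4}.

C2, C3, C4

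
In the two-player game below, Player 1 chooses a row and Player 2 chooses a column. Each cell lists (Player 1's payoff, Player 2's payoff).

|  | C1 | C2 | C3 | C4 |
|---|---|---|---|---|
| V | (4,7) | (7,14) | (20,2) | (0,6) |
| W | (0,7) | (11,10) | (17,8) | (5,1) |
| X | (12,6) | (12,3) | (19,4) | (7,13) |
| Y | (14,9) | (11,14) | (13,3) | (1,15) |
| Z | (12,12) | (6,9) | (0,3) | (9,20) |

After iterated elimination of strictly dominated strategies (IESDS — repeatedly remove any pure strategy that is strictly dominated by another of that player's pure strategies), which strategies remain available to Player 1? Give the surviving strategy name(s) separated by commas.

Z

Row W is eliminated: X beats it against every remaining column (C1: 12>0, C2: 12>11, C3: 19>17, C4: 7>5).
Column C3 is eliminated: C1 beats it against every remaining row (V: 7>2, X: 6>4, Y: 9>3, Z: 12>3).
For Player 1, X strictly dominates V on the remaining columns (C1: 12>4, C2: 12>7, C4: 7>0); eliminate V.
Player 2's strategy C1 is strictly dominated by C4 (X: 13>6, Y: 15>9, Z: 20>12) and is removed.
Row Y is eliminated: X beats it against every remaining column (C2: 12>11, C4: 7>1).
Column C2 is eliminated: C4 beats it against every remaining row (X: 13>3, Z: 20>9).
For Player 1, Z strictly dominates X on the remaining columns (C4: 9>7); eliminate X.
Among the remaining strategies, none is strictly dominated by another pure strategy of the same player, so the elimination stops.
Surviving strategies — Player 1: {Z}; Player 2: {C4}.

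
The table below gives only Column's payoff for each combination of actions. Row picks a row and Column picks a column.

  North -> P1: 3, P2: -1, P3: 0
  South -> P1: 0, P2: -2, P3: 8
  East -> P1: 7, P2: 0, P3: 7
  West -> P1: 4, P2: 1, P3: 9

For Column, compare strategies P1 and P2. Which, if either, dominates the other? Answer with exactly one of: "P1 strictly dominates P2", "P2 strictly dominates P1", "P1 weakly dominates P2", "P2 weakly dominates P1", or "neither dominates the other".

P1 strictly dominates P2

Compare P1 to P2 across each opponent action: North: 3>-1, South: 0>-2, East: 7>0, West: 4>1.
P1 gives a strictly higher payoff against each opponent action, so P1 strictly dominates P2.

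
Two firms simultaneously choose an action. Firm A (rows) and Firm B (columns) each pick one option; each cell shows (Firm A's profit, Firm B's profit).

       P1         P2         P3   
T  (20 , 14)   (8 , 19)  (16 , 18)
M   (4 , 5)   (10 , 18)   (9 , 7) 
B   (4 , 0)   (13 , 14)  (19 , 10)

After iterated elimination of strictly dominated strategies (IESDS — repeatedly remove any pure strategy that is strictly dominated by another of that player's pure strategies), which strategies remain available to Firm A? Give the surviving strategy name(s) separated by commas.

B

Column P1 is eliminated: P2 beats it against every remaining row (T: 19>14, M: 18>5, B: 14>0).
For Firm A, B strictly dominates T on the remaining columns (P2: 13>8, P3: 19>16); eliminate T.
Firm A's strategy M is strictly dominated by B (P2: 13>10, P3: 19>9) and is removed.
For Firm B, P2 strictly dominates P3 on the remaining rows (B: 14>10); eliminate P3.
Among the remaining strategies, none is strictly dominated by another pure strategy of the same player, so the elimination stops.
Surviving strategies — Firm A: {B}; Firm B: {P2}.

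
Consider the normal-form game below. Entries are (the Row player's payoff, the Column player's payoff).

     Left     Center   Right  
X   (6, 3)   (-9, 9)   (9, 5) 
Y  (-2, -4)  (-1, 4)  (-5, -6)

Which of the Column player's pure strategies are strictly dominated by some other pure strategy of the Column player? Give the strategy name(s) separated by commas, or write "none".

Left, Right

Left is strictly dominated by Center (X: 9>3, Y: 4>-4).
Center: no other strategy beats it everywhere (Left at X (9>3); Right at X (9>5)).
Center strictly dominates Right — X: 9>5, Y: 4>-6.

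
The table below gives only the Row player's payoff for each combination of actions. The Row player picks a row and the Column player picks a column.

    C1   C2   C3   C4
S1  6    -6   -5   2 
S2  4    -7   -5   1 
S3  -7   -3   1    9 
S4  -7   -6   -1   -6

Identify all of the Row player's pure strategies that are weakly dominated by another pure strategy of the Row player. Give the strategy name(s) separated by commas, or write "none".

S2, S4

Nothing dominates S1: S2 at C1 (6>4); S3 at C1 (6>-7); S4 at C1 (6>-7).
S2: dominated, since S1 does at least as well everywhere (C1: 6>4, C2: -6>-7, C3: -5=-5, C4: 2>1).
S3 is not dominated — it holds its own against S1 at C2 (-3>-6); S2 at C2 (-3>-7); S4 at C2 (-3>-6).
S3 weakly dominates S4 — C1: -7=-7, C2: -3>-6, C3: 1>-1, C4: 9>-6.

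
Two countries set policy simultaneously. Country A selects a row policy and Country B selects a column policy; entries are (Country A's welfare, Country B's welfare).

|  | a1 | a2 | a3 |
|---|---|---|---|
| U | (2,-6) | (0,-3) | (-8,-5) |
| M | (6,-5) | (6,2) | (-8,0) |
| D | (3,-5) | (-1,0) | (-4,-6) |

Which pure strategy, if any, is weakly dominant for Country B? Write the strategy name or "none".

a2 vs a1: U: -3>-6, M: 2>-5, D: 0>-5.
a2 vs a3: U: -3>-5, M: 2>0, D: 0>-6.
a2 is at least as good as every other strategy against every opponent action, so it is weakly dominant.

a2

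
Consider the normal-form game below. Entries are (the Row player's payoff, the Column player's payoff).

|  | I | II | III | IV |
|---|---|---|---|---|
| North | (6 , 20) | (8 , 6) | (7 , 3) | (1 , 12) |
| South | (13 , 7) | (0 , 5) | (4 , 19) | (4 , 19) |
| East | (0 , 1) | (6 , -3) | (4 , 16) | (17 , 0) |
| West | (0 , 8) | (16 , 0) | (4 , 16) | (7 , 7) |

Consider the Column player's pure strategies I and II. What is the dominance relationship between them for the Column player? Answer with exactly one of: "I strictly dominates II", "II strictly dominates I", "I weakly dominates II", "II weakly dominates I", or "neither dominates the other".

I's payoffs vs II's, by the Row player's action — North: 20>6, South: 7>5, East: 1>-3, West: 8>0.
Every comparison favours I, so I strictly dominates II.

I strictly dominates II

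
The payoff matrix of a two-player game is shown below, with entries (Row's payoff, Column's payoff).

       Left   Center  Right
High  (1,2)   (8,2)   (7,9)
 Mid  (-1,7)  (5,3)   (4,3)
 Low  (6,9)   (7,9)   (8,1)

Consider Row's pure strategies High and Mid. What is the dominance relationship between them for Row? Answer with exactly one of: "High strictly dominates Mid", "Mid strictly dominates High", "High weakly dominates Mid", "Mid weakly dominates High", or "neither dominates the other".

High's payoffs vs Mid's, by Column's action — Left: 1>-1, Center: 8>5, Right: 7>4.
High gives a strictly higher payoff against each choice by Column, so High strictly dominates Mid.

High strictly dominates Mid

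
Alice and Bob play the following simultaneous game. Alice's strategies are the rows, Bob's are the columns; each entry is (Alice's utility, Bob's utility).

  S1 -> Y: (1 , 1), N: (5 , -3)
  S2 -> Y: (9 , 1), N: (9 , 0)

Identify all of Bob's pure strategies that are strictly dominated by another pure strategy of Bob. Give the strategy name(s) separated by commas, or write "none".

N

Y: no other strategy beats it everywhere (N at S1 (1>-3)).
Y strictly dominates N — S1: 1>-3, S2: 1>0.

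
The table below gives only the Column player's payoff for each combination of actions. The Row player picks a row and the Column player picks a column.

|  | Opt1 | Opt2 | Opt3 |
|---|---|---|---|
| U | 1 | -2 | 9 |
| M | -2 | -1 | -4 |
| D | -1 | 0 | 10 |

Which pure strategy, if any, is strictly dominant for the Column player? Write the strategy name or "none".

Opt1 fails to dominate Opt2 at M (-2<-1).
Opt2 fails to dominate Opt1 at U (-2<1).
Opt3 fails to dominate Opt1 at M (-4<-2).
No single strategy dominates all the others.

none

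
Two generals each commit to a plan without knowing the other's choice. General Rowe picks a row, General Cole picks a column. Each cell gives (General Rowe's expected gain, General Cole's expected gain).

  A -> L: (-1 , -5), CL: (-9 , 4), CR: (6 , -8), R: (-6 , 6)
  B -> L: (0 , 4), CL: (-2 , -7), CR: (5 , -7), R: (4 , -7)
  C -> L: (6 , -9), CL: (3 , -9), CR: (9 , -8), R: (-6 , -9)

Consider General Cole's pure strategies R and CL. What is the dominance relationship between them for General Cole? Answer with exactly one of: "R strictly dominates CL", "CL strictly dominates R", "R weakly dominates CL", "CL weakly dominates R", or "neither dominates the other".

R's payoffs vs CL's, by General Rowe's action — A: 6>4, B: -7=-7, C: -9=-9.
R is at least as good everywhere and strictly better somewhere (tied only at B, C), so R weakly but not strictly dominates CL.

R weakly dominates CL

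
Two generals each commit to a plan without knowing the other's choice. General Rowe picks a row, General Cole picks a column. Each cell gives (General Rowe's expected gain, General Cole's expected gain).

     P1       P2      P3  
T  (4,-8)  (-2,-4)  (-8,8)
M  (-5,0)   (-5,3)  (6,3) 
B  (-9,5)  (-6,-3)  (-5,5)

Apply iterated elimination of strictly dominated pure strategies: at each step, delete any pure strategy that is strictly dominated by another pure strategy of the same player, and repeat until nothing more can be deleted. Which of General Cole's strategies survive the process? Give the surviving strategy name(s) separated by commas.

General Rowe's strategy B is strictly dominated by M (P1: -5>-9, P2: -5>-6, P3: 6>-5) and is removed.
General Cole's strategy P1 is strictly dominated by P2 (T: -4>-8, M: 3>0) and is removed.
Among the remaining strategies, none is strictly dominated by another pure strategy of the same player, so the elimination stops.
Surviving strategies — General Rowe: {T, M}; General Cole: {P2, P3}.

P2, P3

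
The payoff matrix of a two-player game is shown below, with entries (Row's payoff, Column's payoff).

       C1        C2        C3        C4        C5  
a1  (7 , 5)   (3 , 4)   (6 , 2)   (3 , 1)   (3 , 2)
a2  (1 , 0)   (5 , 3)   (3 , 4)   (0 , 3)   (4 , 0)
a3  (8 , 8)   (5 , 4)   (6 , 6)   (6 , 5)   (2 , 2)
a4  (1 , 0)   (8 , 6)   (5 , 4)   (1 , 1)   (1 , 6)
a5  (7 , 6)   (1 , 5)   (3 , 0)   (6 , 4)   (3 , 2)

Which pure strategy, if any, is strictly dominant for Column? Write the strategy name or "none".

C1 fails to dominate C2 at a2 (0<3).
C2 fails to dominate C1 at a1 (4<5).
C3 fails to dominate C1 at a1 (2<5).
C4 fails to dominate C1 at a1 (1<5).
C5 fails to dominate C1 at a1 (2<5).
No single strategy dominates all the others.

none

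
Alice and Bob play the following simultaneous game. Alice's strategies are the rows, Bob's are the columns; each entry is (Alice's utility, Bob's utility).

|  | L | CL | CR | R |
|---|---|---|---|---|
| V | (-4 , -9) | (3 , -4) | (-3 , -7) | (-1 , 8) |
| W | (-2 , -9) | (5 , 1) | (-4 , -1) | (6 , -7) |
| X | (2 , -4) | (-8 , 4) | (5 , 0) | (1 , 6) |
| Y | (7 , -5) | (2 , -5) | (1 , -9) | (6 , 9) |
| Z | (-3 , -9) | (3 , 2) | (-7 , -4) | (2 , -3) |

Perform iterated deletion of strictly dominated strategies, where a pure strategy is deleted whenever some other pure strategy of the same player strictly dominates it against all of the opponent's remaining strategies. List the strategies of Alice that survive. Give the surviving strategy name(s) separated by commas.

Row Z is eliminated: W beats it against every remaining column (L: -2>-3, CL: 5>3, CR: -4>-7, R: 6>2).
Bob's strategy L is strictly dominated by R (V: 8>-9, W: -7>-9, X: 6>-4, Y: 9>-5) and is removed.
Bob's strategy CR is strictly dominated by CL (V: -4>-7, W: 1>-1, X: 4>0, Y: -5>-9) and is removed.
Row V is eliminated: W beats it against every remaining column (CL: 5>3, R: 6>-1).
Row X is eliminated: W beats it against every remaining column (CL: 5>-8, R: 6>1).
Among the remaining strategies, none is strictly dominated by another pure strategy of the same player, so the elimination stops.
Surviving strategies — Alice: {W, Y}; Bob: {CL, R}.

W, Y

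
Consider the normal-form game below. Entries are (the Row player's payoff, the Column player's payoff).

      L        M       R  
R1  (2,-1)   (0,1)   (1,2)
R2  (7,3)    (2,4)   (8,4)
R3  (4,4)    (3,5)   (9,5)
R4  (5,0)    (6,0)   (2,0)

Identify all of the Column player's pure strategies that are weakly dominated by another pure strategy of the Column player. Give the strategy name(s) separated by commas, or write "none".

L, M

L is weakly dominated by M (R1: 1>-1, R2: 4>3, R3: 5>4, R4: 0=0).
M: dominated, since R does at least as well everywhere (R1: 2>1, R2: 4=4, R3: 5=5, R4: 0=0).
Nothing dominates R: L at R1 (2>-1); M at R1 (2>1).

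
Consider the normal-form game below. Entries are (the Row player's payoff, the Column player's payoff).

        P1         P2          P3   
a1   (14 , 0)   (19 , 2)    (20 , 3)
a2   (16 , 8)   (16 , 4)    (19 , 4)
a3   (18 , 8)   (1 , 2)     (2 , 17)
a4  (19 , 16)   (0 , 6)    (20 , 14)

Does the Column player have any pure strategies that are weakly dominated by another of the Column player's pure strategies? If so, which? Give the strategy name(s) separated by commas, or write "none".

P2

Nothing dominates P1: P2 at a2 (8>4); P3 at a2 (8>4).
P2 is weakly dominated by P3 (a1: 3>2, a2: 4=4, a3: 17>2, a4: 14>6).
P3 is not dominated — it holds its own against P1 at a1 (3>0); P2 at a1 (3>2).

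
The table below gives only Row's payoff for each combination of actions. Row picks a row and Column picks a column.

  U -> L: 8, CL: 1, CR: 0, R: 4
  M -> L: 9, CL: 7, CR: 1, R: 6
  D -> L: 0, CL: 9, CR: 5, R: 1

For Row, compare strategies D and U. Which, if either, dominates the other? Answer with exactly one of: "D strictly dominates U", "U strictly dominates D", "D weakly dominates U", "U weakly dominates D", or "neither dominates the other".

neither dominates the other

Compare D to U across each opponent action: L: 0<8, CL: 9>1, CR: 5>0, R: 1<4.
D does better at CL, CR but worse at L, R; neither strategy dominates the other.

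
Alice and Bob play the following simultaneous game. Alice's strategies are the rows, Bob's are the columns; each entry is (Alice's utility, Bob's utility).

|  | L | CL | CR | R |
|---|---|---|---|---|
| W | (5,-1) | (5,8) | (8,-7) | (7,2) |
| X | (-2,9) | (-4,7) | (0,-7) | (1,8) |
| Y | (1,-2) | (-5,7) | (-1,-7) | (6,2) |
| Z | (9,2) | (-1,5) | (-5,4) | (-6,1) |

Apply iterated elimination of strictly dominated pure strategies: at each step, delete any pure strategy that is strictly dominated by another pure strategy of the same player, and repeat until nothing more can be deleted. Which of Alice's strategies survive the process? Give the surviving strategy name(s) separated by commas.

Row X is eliminated: W beats it against every remaining column (L: 5>-2, CL: 5>-4, CR: 8>0, R: 7>1).
Row Y is eliminated: W beats it against every remaining column (L: 5>1, CL: 5>-5, CR: 8>-1, R: 7>6).
For Bob, CL strictly dominates L on the remaining rows (W: 8>-1, Z: 5>2); eliminate L.
Row Z is eliminated: W beats it against every remaining column (CL: 5>-1, CR: 8>-5, R: 7>-6).
Column CR is eliminated: CL beats it against every remaining row (W: 8>-7).
Bob's strategy R is strictly dominated by CL (W: 8>2) and is removed.
Among the remaining strategies, none is strictly dominated by another pure strategy of the same player, so the elimination stops.
Surviving strategies — Alice: {W}; Bob: {CL}.

W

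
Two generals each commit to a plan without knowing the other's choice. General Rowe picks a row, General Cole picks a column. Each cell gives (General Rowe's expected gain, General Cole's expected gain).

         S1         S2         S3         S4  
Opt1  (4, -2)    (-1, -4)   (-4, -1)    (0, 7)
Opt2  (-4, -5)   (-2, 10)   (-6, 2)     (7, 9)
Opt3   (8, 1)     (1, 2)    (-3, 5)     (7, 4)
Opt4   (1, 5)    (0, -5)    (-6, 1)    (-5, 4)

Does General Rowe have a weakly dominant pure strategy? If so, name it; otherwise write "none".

Opt3 vs Opt1: S1: 8>4, S2: 1>-1, S3: -3>-4, S4: 7>0.
Opt3 vs Opt2: S1: 8>-4, S2: 1>-2, S3: -3>-6, S4: 7=7.
Opt3 vs Opt4: S1: 8>1, S2: 1>0, S3: -3>-6, S4: 7>-5.
Opt3 is at least as good as every other strategy against every opponent action, so it is weakly dominant.

Opt3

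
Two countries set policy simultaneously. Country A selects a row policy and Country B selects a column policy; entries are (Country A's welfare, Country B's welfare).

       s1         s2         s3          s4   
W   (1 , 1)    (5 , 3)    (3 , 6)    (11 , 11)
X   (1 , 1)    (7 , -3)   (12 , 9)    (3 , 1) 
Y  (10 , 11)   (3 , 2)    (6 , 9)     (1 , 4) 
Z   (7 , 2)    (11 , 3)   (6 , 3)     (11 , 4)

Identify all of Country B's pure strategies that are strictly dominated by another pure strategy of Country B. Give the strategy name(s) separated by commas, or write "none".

s2

s1 is not dominated — it holds its own against s2 at X (1>-3); s3 at Y (11>9); s4 at X (1=1).
s2 is strictly dominated by s4 (W: 11>3, X: 1>-3, Y: 4>2, Z: 4>3).
s3 is not dominated — it holds its own against s1 at W (6>1); s2 at W (6>3); s4 at X (9>1).
s4: no other strategy beats it everywhere (s1 at W (11>1); s2 at W (11>3); s3 at W (11>6)).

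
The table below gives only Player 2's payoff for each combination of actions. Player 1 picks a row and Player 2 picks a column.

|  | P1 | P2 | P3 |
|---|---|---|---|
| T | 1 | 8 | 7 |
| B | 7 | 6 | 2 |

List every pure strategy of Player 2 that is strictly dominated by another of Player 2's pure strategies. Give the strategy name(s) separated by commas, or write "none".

P1 is not dominated — it holds its own against P2 at B (7>6); P3 at B (7>2).
P2: no other strategy beats it everywhere (P1 at T (8>1); P3 at T (8>7)).
P3 is strictly dominated by P2 (T: 8>7, B: 6>2).

P3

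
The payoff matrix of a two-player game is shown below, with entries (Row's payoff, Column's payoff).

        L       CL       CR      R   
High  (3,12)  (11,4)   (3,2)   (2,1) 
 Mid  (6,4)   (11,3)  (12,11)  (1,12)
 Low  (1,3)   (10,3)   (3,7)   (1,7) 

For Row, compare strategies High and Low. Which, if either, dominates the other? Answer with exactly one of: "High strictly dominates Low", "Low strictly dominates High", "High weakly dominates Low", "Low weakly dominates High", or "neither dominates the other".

High weakly dominates Low

Compare High to Low across every action of Column: L: 3>1, CL: 11>10, CR: 3=3, R: 2>1.
High is at least as good everywhere and strictly better somewhere (tied only at CR), so High weakly but not strictly dominates Low.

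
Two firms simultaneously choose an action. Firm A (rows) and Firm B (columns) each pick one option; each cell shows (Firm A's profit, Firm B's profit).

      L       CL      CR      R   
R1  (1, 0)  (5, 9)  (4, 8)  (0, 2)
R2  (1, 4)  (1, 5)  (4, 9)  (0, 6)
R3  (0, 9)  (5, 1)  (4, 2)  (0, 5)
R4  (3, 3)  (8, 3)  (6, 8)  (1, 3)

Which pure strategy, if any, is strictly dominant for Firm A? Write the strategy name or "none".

R4 vs R1: L: 3>1, CL: 8>5, CR: 6>4, R: 1>0.
R4 vs R2: L: 3>1, CL: 8>1, CR: 6>4, R: 1>0.
R4 vs R3: L: 3>0, CL: 8>5, CR: 6>4, R: 1>0.
R4 strictly beats every other strategy against every opponent action, so it is strictly dominant.

R4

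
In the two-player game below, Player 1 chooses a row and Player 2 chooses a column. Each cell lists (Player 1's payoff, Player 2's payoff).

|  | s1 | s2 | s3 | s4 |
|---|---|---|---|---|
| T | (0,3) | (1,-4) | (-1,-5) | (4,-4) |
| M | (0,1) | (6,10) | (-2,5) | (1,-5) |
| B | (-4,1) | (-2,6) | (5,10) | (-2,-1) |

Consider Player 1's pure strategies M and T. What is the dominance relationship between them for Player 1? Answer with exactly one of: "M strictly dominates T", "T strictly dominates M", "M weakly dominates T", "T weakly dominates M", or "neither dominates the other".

neither dominates the other

Compare M to T across each choice by Player 2: s1: 0=0, s2: 6>1, s3: -2<-1, s4: 1<4.
M does better at s2 but worse at s3, s4; neither strategy dominates the other.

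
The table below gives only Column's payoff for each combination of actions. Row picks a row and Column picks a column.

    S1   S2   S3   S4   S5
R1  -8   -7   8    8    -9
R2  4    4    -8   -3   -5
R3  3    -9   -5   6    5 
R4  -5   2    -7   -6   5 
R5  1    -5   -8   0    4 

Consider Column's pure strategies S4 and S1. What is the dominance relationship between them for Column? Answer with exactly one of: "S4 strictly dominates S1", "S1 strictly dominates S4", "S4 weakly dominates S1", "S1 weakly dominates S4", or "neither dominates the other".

S4's payoffs vs S1's, by Row's action — R1: 8>-8, R2: -3<4, R3: 6>3, R4: -6<-5, R5: 0<1.
S4 does better at R1, R3 but worse at R2, R4, R5; neither strategy dominates the other.

neither dominates the other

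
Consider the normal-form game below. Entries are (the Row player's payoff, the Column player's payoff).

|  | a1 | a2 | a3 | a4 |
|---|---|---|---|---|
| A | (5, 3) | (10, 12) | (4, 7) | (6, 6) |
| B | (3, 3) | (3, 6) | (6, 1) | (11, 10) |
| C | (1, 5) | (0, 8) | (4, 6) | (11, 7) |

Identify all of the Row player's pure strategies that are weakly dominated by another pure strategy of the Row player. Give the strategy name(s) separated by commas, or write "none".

A is not dominated — it holds its own against B at a1 (5>3); C at a1 (5>1).
B: no other strategy beats it everywhere (A at a3 (6>4); C at a1 (3>1)).
C: dominated, since B does at least as well everywhere (a1: 3>1, a2: 3>0, a3: 6>4, a4: 11=11).

C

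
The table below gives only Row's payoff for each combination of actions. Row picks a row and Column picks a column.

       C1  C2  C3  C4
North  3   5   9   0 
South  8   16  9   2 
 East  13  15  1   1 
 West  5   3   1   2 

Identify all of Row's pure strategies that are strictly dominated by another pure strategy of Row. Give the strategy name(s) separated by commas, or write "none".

North is not dominated — it holds its own against South at C3 (9=9); East at C3 (9>1); West at C2 (5>3).
South is not dominated — it holds its own against North at C1 (8>3); East at C2 (16>15); West at C1 (8>5).
Nothing dominates East: North at C1 (13>3); South at C1 (13>8); West at C1 (13>5).
West is not dominated — it holds its own against North at C1 (5>3); South at C4 (2=2); East at C3 (1=1).

none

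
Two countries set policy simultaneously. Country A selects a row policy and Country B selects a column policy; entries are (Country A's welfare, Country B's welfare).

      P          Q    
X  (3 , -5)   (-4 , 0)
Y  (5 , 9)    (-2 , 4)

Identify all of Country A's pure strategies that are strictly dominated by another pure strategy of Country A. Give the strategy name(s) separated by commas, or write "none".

X

X: dominated, since Y does at least as well everywhere (P: 5>3, Q: -2>-4).
Nothing dominates Y: X at P (5>3).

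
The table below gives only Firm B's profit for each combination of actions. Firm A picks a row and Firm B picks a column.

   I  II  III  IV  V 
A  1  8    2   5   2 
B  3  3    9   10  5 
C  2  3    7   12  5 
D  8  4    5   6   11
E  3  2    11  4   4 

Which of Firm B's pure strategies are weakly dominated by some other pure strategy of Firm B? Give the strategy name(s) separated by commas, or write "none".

I

V weakly dominates I — A: 2>1, B: 5>3, C: 5>2, D: 11>8, E: 4>3.
II is not dominated — it holds its own against I at A (8>1); III at A (8>2); IV at A (8>5); V at A (8>2).
III is not dominated — it holds its own against I at A (2>1); II at B (9>3); IV at E (11>4); V at B (9>5).
IV is not dominated — it holds its own against I at A (5>1); II at B (10>3); III at A (5>2); V at A (5>2).
V: no other strategy beats it everywhere (I at A (2>1); II at B (5>3); III at D (11>5); IV at D (11>6)).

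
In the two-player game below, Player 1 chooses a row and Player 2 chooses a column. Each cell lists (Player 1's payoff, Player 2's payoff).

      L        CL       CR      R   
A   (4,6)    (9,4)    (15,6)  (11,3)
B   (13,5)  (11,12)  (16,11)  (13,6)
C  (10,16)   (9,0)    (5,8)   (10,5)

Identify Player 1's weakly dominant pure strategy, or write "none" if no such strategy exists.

B vs A: L: 13>4, CL: 11>9, CR: 16>15, R: 13>11.
B vs C: L: 13>10, CL: 11>9, CR: 16>5, R: 13>10.
B is at least as good as every other strategy against every opponent action, so it is weakly dominant.

B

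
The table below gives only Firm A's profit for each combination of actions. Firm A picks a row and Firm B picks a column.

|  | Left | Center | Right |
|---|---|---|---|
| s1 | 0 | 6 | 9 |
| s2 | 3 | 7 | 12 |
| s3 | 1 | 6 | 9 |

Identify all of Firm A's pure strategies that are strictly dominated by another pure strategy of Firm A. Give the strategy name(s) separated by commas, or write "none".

s1, s3

s2 strictly dominates s1 — Left: 3>0, Center: 7>6, Right: 12>9.
Nothing dominates s2: s1 at Left (3>0); s3 at Left (3>1).
s2 strictly dominates s3 — Left: 3>1, Center: 7>6, Right: 12>9.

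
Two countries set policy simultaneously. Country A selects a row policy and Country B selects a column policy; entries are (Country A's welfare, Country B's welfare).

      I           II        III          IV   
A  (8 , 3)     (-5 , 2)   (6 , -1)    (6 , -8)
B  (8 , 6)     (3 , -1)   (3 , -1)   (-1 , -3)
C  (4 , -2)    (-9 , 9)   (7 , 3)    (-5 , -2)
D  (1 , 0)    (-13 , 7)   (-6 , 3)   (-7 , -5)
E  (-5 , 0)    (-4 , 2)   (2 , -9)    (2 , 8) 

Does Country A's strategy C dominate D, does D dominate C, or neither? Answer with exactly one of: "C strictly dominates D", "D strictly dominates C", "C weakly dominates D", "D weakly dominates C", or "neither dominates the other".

C's payoffs vs D's, by Country B's action — I: 4>1, II: -9>-13, III: 7>-6, IV: -5>-7.
Every comparison favours C, so C strictly dominates D.

C strictly dominates D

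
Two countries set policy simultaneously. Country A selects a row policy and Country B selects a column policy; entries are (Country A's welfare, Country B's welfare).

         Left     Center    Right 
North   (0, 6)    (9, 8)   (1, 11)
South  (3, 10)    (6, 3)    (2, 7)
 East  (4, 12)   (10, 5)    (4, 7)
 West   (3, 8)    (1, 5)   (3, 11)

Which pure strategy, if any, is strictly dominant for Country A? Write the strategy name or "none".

East

East vs North: Left: 4>0, Center: 10>9, Right: 4>1.
East vs South: Left: 4>3, Center: 10>6, Right: 4>2.
East vs West: Left: 4>3, Center: 10>1, Right: 4>3.
East strictly beats every other strategy against every opponent action, so it is strictly dominant.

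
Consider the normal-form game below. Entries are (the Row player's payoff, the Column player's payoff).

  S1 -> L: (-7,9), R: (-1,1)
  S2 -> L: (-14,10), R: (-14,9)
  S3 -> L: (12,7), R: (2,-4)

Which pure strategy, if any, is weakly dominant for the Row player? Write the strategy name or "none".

S3

S3 vs S1: L: 12>-7, R: 2>-1.
S3 vs S2: L: 12>-14, R: 2>-14.
S3 is at least as good as every other strategy against every opponent action, so it is weakly dominant.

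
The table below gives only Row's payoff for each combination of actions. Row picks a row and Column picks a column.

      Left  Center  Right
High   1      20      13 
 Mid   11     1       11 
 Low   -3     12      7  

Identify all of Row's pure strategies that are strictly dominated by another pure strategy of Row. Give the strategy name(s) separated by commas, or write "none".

Low

Nothing dominates High: Mid at Center (20>1); Low at Left (1>-3).
Nothing dominates Mid: High at Left (11>1); Low at Left (11>-3).
Low is strictly dominated by High (Left: 1>-3, Center: 20>12, Right: 13>7).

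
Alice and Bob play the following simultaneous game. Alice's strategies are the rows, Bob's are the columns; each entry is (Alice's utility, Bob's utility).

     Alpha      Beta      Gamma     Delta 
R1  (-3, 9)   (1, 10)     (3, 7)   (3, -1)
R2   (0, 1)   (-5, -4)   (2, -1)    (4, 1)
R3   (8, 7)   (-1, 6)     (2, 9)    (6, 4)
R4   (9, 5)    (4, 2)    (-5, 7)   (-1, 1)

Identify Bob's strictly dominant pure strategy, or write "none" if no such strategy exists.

Alpha fails to dominate Beta at R1 (9<10).
Beta fails to dominate Alpha at R2 (-4<1).
Gamma fails to dominate Alpha at R1 (7<9).
Delta fails to dominate Alpha at R1 (-1<9).
No single strategy dominates all the others.

none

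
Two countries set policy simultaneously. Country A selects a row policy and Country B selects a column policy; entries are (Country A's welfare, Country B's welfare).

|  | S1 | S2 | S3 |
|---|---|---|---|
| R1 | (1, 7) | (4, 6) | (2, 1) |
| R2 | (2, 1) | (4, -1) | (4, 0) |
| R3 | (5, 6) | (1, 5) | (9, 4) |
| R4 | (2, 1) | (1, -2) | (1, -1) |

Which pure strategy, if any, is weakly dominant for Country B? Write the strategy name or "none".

S1

S1 vs S2: R1: 7>6, R2: 1>-1, R3: 6>5, R4: 1>-2.
S1 vs S3: R1: 7>1, R2: 1>0, R3: 6>4, R4: 1>-1.
S1 is at least as good as every other strategy against every opponent action, so it is weakly dominant.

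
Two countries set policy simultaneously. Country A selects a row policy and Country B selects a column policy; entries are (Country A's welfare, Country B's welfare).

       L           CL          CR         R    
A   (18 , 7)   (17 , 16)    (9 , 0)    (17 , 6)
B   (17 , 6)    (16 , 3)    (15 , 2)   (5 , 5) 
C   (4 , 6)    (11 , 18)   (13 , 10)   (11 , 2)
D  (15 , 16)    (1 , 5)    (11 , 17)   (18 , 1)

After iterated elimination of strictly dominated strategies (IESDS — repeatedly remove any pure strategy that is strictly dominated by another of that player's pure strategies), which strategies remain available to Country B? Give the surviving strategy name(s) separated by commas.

For Country B, L strictly dominates R on the remaining rows (A: 7>6, B: 6>5, C: 6>2, D: 16>1); eliminate R.
For Country A, B strictly dominates C on the remaining columns (L: 17>4, CL: 16>11, CR: 15>13); eliminate C.
For Country A, B strictly dominates D on the remaining columns (L: 17>15, CL: 16>1, CR: 15>11); eliminate D.
Column CR is eliminated: L beats it against every remaining row (A: 7>0, B: 6>2).
Country A's strategy B is strictly dominated by A (L: 18>17, CL: 17>16) and is removed.
Column L is eliminated: CL beats it against every remaining row (A: 16>7).
Among the remaining strategies, none is strictly dominated by another pure strategy of the same player, so the elimination stops.
Surviving strategies — Country A: {A}; Country B: {CL}.

CL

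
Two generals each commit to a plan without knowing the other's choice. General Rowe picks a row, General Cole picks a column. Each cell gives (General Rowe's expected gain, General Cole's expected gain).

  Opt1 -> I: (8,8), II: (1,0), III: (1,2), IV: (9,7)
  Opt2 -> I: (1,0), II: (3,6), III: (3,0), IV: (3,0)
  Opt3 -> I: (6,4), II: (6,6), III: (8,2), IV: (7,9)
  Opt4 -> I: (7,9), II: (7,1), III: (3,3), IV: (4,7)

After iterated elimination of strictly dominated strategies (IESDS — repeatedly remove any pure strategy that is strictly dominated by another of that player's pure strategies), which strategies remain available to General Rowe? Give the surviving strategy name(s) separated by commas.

Row Opt2 is eliminated: Opt3 beats it against every remaining column (I: 6>1, II: 6>3, III: 8>3, IV: 7>3).
General Cole's strategy II is strictly dominated by IV (Opt1: 7>0, Opt3: 9>6, Opt4: 7>1) and is removed.
For General Cole, I strictly dominates III on the remaining rows (Opt1: 8>2, Opt3: 4>2, Opt4: 9>3); eliminate III.
Row Opt3 is eliminated: Opt1 beats it against every remaining column (I: 8>6, IV: 9>7).
General Rowe's strategy Opt4 is strictly dominated by Opt1 (I: 8>7, IV: 9>4) and is removed.
For General Cole, I strictly dominates IV on the remaining rows (Opt1: 8>7); eliminate IV.
Among the remaining strategies, none is strictly dominated by another pure strategy of the same player, so the elimination stops.
Surviving strategies — General Rowe: {Opt1}; General Cole: {I}.

Opt1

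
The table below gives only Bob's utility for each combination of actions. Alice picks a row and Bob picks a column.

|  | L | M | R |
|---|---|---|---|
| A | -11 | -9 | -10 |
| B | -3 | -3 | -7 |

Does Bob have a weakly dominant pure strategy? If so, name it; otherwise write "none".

M

M vs L: A: -9>-11, B: -3=-3.
M vs R: A: -9>-10, B: -3>-7.
M is at least as good as every other strategy against every opponent action, so it is weakly dominant.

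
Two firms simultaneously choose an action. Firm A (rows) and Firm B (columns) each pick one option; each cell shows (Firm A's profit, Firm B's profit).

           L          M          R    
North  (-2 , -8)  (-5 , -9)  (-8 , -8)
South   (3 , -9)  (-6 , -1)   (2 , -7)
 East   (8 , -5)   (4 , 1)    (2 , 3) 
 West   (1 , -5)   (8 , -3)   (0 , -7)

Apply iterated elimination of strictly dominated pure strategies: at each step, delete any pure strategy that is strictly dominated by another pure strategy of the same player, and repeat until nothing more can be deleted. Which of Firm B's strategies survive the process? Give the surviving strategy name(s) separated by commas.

M, R

Firm A's strategy North is strictly dominated by East (L: 8>-2, M: 4>-5, R: 2>-8) and is removed.
Firm B's strategy L is strictly dominated by M (South: -1>-9, East: 1>-5, West: -3>-5) and is removed.
Among the remaining strategies, none is strictly dominated by another pure strategy of the same player, so the elimination stops.
Surviving strategies — Firm A: {South, East, West}; Firm B: {M, R}.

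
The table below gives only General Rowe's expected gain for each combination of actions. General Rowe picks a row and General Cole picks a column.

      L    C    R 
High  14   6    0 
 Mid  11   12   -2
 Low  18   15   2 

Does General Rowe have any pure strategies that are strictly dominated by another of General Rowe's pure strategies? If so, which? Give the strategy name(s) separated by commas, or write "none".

High, Mid

Low strictly dominates High — L: 18>14, C: 15>6, R: 2>0.
Mid: dominated, since Low does at least as well everywhere (L: 18>11, C: 15>12, R: 2>-2).
Low is not dominated — it holds its own against High at L (18>14); Mid at L (18>11).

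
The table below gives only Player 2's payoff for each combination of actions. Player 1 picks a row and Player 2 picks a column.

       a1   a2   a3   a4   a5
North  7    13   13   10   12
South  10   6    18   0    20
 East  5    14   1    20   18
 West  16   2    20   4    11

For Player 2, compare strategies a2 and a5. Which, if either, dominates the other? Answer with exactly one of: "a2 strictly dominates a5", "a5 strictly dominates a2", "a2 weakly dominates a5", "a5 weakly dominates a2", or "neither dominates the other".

neither dominates the other

a2's payoffs vs a5's, by Player 1's action — North: 13>12, South: 6<20, East: 14<18, West: 2<11.
a2 does better at North but worse at South, East, West; neither strategy dominates the other.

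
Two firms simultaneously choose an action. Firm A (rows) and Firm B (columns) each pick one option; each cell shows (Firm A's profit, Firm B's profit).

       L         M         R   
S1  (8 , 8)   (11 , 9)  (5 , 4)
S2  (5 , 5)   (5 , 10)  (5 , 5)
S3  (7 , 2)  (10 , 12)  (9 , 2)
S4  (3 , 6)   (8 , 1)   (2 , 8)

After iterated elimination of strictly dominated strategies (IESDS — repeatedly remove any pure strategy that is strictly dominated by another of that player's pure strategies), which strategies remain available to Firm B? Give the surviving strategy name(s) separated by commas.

M

For Firm A, S3 strictly dominates S2 on the remaining columns (L: 7>5, M: 10>5, R: 9>5); eliminate S2.
Firm A's strategy S4 is strictly dominated by S1 (L: 8>3, M: 11>8, R: 5>2) and is removed.
Firm B's strategy L is strictly dominated by M (S1: 9>8, S3: 12>2) and is removed.
Column R is eliminated: M beats it against every remaining row (S1: 9>4, S3: 12>2).
Firm A's strategy S3 is strictly dominated by S1 (M: 11>10) and is removed.
Among the remaining strategies, none is strictly dominated by another pure strategy of the same player, so the elimination stops.
Surviving strategies — Firm A: {S1}; Firm B: {M}.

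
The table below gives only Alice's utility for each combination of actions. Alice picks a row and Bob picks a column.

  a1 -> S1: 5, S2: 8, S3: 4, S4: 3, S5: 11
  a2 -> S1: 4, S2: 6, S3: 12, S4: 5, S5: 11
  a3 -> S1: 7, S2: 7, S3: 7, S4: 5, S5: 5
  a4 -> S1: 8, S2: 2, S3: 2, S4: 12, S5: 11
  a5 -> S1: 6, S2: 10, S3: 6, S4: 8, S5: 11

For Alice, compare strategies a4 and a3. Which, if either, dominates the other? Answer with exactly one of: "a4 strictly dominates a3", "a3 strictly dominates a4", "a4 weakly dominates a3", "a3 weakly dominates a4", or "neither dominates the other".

a4's payoffs vs a3's, by Bob's action — S1: 8>7, S2: 2<7, S3: 2<7, S4: 12>5, S5: 11>5.
a4 does better at S1, S4, S5 but worse at S2, S3; neither strategy dominates the other.

neither dominates the other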